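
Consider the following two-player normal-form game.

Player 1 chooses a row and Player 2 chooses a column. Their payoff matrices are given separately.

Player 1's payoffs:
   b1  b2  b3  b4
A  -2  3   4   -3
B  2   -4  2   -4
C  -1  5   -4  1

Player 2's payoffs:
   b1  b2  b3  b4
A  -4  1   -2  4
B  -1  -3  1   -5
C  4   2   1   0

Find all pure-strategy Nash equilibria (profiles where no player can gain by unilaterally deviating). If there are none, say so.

(A, b1): Player 1 can switch to B (-2 → 2). Not NE.
(A, b2): Player 1 can switch to C (3 → 5). Not NE.
(A, b3): Player 2 can switch to b2 (-2 → 1). Not NE.
(A, b4): Player 1 can switch to C (-3 → 1). Not NE.
(B, b1): Player 2 can switch to b3 (-1 → 1). Not NE.
(B, b2): Player 1 can switch to A (-4 → 3). Not NE.
(The remaining 6 profiles each have a profitable deviation by the same check.)

No pure-strategy Nash equilibrium.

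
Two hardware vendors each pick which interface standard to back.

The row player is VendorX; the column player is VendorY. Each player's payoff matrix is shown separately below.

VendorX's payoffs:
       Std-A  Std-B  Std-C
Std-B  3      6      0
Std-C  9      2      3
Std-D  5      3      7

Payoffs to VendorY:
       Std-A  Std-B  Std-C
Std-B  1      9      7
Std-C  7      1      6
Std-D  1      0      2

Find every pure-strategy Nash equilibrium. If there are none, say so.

(Std-B, Std-B); (Std-C, Std-A); (Std-D, Std-C)

(Std-B, Std-A): VendorX can switch to Std-C (3 → 9). Not NE.
(Std-B, Std-B): VendorX gets 6, best alternative 3; VendorY gets 9, best alternative 7. No profitable deviation — NE.
(Std-B, Std-C): VendorX can switch to Std-C (0 → 3). Not NE.
(Std-C, Std-A): VendorX gets 9, best alternative 5; VendorY gets 7, best alternative 6. No profitable deviation — NE.
(Std-C, Std-B): VendorX can switch to Std-B (2 → 6). Not NE.
(Std-C, Std-C): VendorX can switch to Std-D (3 → 7). Not NE.
(Std-D, Std-A): VendorX can switch to Std-C (5 → 9). Not NE.
(Std-D, Std-B): VendorX can switch to Std-B (3 → 6). Not NE.
(Std-D, Std-C): VendorX gets 7, best alternative 3; VendorY gets 2, best alternative 1. No profitable deviation — NE.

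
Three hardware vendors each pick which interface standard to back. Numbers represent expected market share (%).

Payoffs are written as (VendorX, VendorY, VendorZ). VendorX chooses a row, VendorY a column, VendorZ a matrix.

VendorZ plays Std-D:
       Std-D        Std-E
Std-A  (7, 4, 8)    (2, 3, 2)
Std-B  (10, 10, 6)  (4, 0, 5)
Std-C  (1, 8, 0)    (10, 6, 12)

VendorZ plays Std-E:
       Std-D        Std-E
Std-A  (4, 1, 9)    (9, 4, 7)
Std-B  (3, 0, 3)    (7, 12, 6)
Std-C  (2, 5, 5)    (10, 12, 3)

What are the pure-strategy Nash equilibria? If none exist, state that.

Check each profile: it is a Nash equilibrium iff no player can strictly gain by switching unilaterally.
(Std-A, Std-D, Std-D): VendorX can switch to Std-B (7 → 10). Not NE.
(Std-A, Std-D, Std-E): VendorY can switch to Std-E (1 → 4). Not NE.
(Std-A, Std-E, Std-D): VendorX can switch to Std-B (2 → 4). Not NE.
(Std-A, Std-E, Std-E): VendorX can switch to Std-C (9 → 10). Not NE.
(Std-B, Std-D, Std-D): VendorX gets 10, best alternative 7; VendorY gets 10, best alternative 0; VendorZ gets 6, best alternative 3. No profitable deviation — NE.
(Std-B, Std-D, Std-E): VendorX can switch to Std-A (3 → 4). Not NE.
(Std-B, Std-E, Std-D): VendorX can switch to Std-C (4 → 10). Not NE.
(Std-B, Std-E, Std-E): VendorX can switch to Std-A (7 → 9). Not NE.
(Std-C, Std-D, Std-D): VendorX can switch to Std-A (1 → 7). Not NE.
(Std-C, Std-D, Std-E): VendorX can switch to Std-A (2 → 4). Not NE.
(Std-C, Std-E, Std-D): VendorY can switch to Std-D (6 → 8). Not NE.
(Std-C, Std-E, Std-E): VendorZ can switch to Std-D (3 → 12). Not NE.

The unique pure-strategy Nash equilibrium is (Std-B, Std-D, Std-D).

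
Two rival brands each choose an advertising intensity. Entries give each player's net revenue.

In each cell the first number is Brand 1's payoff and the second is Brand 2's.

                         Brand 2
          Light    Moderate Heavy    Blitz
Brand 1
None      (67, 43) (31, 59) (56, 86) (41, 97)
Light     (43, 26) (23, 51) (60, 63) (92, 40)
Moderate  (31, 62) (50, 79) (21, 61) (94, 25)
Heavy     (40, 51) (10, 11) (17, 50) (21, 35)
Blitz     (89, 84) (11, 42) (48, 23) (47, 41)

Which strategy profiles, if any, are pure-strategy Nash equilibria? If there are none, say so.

The pure Nash equilibria are (Light, Heavy) and (Moderate, Moderate) and (Blitz, Light).

(None, Light): Brand 1 can switch to Blitz (67 → 89). Not NE.
(None, Moderate): Brand 1 can switch to Moderate (31 → 50). Not NE.
(None, Heavy): Brand 1 can switch to Light (56 → 60). Not NE.
(None, Blitz): Brand 1 can switch to Light (41 → 92). Not NE.
(Light, Light): Brand 1 can switch to None (43 → 67). Not NE.
(Light, Moderate): Brand 1 can switch to None (23 → 31). Not NE.
(Light, Heavy): Brand 1 gets 60, best alternative 56; Brand 2 gets 63, best alternative 51. No profitable deviation — NE.
(Light, Blitz): Brand 1 can switch to Moderate (92 → 94). Not NE.
(Moderate, Light): Brand 1 can switch to None (31 → 67). Not NE.
(Moderate, Moderate): Brand 1 gets 50, best alternative 31; Brand 2 gets 79, best alternative 62. No profitable deviation — NE.
(Moderate, Heavy): Brand 1 can switch to None (21 → 56). Not NE.
(Moderate, Blitz): Brand 2 can switch to Light (25 → 62). Not NE.
(Heavy, Light): Brand 1 can switch to None (40 → 67). Not NE.
(Heavy, Moderate): Brand 1 can switch to None (10 → 31). Not NE.
(Blitz, Light): Brand 1 gets 89, best alternative 67; Brand 2 gets 84, best alternative 42. No profitable deviation — NE.
(The remaining 5 profiles each have a profitable deviation by the same check.)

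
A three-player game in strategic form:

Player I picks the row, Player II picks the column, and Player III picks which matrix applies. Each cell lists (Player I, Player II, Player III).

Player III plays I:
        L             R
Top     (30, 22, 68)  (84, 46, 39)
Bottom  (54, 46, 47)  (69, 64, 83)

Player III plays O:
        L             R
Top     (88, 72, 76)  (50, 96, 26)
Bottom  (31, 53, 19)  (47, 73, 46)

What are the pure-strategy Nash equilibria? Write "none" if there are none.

(Top, R, I)

Player I against (L, I): payoffs 30, 54 → best response Bottom.
Player I against (L, O): payoffs 88, 31 → best response Top.
Player I against (R, I): payoffs 84, 69 → best response Top.
Player I against (R, O): payoffs 50, 47 → best response Top.
Player II against (Top, I): payoffs 22, 46 → best response R.
Player II against (Top, O): payoffs 72, 96 → best response R.
Player II against (Bottom, I): payoffs 46, 64 → best response R.
Player II against (Bottom, O): payoffs 53, 73 → best response R.
Player III against (Top, L): payoffs 68, 76 → best response O.
Player III against (Top, R): payoffs 39, 26 → best response I.
Player III against (Bottom, L): payoffs 47, 19 → best response I.
Player III against (Bottom, R): payoffs 83, 46 → best response I.
Mutual best responses: (Top, R, I).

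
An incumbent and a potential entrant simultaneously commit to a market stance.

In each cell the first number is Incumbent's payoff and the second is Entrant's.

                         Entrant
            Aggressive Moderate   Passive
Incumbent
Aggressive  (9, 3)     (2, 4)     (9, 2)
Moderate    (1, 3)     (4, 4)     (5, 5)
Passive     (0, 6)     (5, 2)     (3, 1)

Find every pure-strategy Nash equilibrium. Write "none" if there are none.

(Aggressive, Aggressive): Entrant can switch to Moderate (3 → 4). Not NE.
(Aggressive, Moderate): Incumbent can switch to Moderate (2 → 4). Not NE.
(Aggressive, Passive): Entrant can switch to Aggressive (2 → 3). Not NE.
(Moderate, Aggressive): Incumbent can switch to Aggressive (1 → 9). Not NE.
(Moderate, Moderate): Incumbent can switch to Passive (4 → 5). Not NE.
(Moderate, Passive): Incumbent can switch to Aggressive (5 → 9). Not NE.
(Passive, Aggressive): Incumbent can switch to Aggressive (0 → 9). Not NE.
(Passive, Moderate): Entrant can switch to Aggressive (2 → 6). Not NE.
(Passive, Passive): Incumbent can switch to Aggressive (3 → 9). Not NE.

This game has no pure Nash equilibrium.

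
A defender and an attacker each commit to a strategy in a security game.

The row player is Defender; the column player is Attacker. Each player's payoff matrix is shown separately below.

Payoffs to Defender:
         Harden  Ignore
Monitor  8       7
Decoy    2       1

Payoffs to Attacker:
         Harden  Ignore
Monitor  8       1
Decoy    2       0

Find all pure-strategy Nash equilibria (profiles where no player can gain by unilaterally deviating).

The unique pure-strategy Nash equilibrium is (Monitor, Harden).

Defender against Harden: payoffs 8, 2 → best response Monitor.
Defender against Ignore: payoffs 7, 1 → best response Monitor.
Attacker against Monitor: payoffs 8, 1 → best response Harden.
Attacker against Decoy: payoffs 2, 0 → best response Harden.
Mutual best responses: (Monitor, Harden).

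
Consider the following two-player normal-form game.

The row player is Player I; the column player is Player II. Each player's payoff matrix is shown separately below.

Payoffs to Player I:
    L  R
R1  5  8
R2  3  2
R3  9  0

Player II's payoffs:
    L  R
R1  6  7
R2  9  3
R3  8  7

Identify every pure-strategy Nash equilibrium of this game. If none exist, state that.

Player I against L: payoffs 5, 3, 9 → best response R3.
Player I against R: payoffs 8, 2, 0 → best response R1.
Player II against R1: payoffs 6, 7 → best response R.
Player II against R2: payoffs 9, 3 → best response L.
Player II against R3: payoffs 8, 7 → best response L.
Mutual best responses: (R1, R); (R3, L).

Pure-strategy Nash equilibria: (R1, R); (R3, L)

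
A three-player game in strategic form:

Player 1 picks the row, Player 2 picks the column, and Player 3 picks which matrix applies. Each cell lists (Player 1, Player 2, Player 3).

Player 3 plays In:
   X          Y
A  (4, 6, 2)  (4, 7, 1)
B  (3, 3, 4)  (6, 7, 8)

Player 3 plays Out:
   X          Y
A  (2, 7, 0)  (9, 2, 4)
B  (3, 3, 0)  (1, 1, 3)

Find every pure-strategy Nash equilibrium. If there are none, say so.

(A, X, In): Player 2 can switch to Y (6 → 7). Not NE.
(A, X, Out): Player 1 can switch to B (2 → 3). Not NE.
(A, Y, In): Player 1 can switch to B (4 → 6). Not NE.
(A, Y, Out): Player 2 can switch to X (2 → 7). Not NE.
(B, X, In): Player 1 can switch to A (3 → 4). Not NE.
(B, X, Out): Player 3 can switch to In (0 → 4). Not NE.
(B, Y, In): Player 1 gets 6, best alternative 4; Player 2 gets 7, best alternative 3; Player 3 gets 8, best alternative 3. No profitable deviation — NE.
(B, Y, Out): Player 1 can switch to A (1 → 9). Not NE.

The unique pure-strategy Nash equilibrium is (B, Y, In).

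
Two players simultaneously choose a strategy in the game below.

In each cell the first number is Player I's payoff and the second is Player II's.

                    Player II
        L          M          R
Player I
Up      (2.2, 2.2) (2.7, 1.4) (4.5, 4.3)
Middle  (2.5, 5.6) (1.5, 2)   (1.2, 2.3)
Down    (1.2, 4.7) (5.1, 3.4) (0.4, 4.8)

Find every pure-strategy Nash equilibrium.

(Up, R) and (Middle, L)

Player I against L: payoffs 2.2, 2.5, 1.2 → best response Middle.
Player I against M: payoffs 2.7, 1.5, 5.1 → best response Down.
Player I against R: payoffs 4.5, 1.2, 0.4 → best response Up.
Player II against Up: payoffs 2.2, 1.4, 4.3 → best response R.
Player II against Middle: payoffs 5.6, 2, 2.3 → best response L.
Player II against Down: payoffs 4.7, 3.4, 4.8 → best response R.
Mutual best responses: (Up, R); (Middle, L).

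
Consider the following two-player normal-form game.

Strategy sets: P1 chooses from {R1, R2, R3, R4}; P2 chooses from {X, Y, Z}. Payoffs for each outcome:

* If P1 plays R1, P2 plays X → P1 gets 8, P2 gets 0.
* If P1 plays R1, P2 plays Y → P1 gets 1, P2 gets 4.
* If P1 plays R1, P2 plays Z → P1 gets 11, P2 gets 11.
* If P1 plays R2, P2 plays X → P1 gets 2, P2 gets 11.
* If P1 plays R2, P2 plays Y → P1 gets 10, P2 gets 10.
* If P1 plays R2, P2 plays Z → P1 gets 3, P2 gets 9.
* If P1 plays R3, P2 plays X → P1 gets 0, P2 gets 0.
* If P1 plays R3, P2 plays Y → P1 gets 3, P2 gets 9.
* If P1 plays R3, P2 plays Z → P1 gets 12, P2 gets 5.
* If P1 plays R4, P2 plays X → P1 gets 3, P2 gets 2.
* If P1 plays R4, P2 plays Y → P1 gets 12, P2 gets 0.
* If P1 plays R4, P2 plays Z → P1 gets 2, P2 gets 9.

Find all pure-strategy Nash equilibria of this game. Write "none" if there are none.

For each strategy profile, look for a profitable unilateral deviation.
(R1, X): P2 can switch to Y (0 → 4). Not NE.
(R1, Y): P1 can switch to R2 (1 → 10). Not NE.
(R1, Z): P1 can switch to R3 (11 → 12). Not NE.
(R2, X): P1 can switch to R1 (2 → 8). Not NE.
(R2, Y): P1 can switch to R4 (10 → 12). Not NE.
(R2, Z): P1 can switch to R1 (3 → 11). Not NE.
(R3, X): P1 can switch to R1 (0 → 8). Not NE.
(R3, Y): P1 can switch to R2 (3 → 10). Not NE.
(The remaining 4 profiles each have a profitable deviation by the same check.)

This game has no pure Nash equilibrium.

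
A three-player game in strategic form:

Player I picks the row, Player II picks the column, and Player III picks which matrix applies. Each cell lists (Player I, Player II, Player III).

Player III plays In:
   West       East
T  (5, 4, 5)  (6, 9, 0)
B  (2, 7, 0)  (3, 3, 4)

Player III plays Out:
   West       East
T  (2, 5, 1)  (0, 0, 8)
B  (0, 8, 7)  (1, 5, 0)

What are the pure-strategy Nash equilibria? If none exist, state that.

For each strategy profile, look for a profitable unilateral deviation.
(T, West, In): Player II can switch to East (4 → 9). Not NE.
(T, West, Out): Player III can switch to In (1 → 5). Not NE.
(T, East, In): Player III can switch to Out (0 → 8). Not NE.
(T, East, Out): Player I can switch to B (0 → 1). Not NE.
(B, West, In): Player I can switch to T (2 → 5). Not NE.
(B, West, Out): Player I can switch to T (0 → 2). Not NE.
(B, East, In): Player I can switch to T (3 → 6). Not NE.
(B, East, Out): Player II can switch to West (5 → 8). Not NE.

No pure-strategy Nash equilibrium.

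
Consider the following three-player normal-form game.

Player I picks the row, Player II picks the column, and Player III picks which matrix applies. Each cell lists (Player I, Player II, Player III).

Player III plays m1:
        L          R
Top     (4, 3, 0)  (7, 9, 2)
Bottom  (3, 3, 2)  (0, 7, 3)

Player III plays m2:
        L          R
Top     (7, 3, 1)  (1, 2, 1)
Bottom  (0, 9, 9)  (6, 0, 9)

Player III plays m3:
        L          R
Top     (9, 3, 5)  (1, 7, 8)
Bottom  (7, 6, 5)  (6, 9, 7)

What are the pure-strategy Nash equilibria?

No pure-strategy Nash equilibrium.

Mark each player's best response to every combination of opponents' strategies; a profile where every player is best-responding is a pure Nash equilibrium.
Player I against (L, m1): payoffs 4, 3 → best response Top.
Player I against (L, m2): payoffs 7, 0 → best response Top.
Player I against (L, m3): payoffs 9, 7 → best response Top.
Player I against (R, m1): payoffs 7, 0 → best response Top.
Player I against (R, m2): payoffs 1, 6 → best response Bottom.
Player I against (R, m3): payoffs 1, 6 → best response Bottom.
Player II against (Top, m1): payoffs 3, 9 → best response R.
Player II against (Top, m2): payoffs 3, 2 → best response L.
Player II against (Top, m3): payoffs 3, 7 → best response R.
Player II against (Bottom, m1): payoffs 3, 7 → best response R.
Player II against (Bottom, m2): payoffs 9, 0 → best response L.
Player II against (Bottom, m3): payoffs 6, 9 → best response R.
Player III against (Top, L): payoffs 0, 1, 5 → best response m3.
Player III against (Top, R): payoffs 2, 1, 8 → best response m3.
Player III against (Bottom, L): payoffs 2, 9, 5 → best response m2.
Player III against (Bottom, R): payoffs 3, 9, 7 → best response m2.
No profile is a mutual best response for all players.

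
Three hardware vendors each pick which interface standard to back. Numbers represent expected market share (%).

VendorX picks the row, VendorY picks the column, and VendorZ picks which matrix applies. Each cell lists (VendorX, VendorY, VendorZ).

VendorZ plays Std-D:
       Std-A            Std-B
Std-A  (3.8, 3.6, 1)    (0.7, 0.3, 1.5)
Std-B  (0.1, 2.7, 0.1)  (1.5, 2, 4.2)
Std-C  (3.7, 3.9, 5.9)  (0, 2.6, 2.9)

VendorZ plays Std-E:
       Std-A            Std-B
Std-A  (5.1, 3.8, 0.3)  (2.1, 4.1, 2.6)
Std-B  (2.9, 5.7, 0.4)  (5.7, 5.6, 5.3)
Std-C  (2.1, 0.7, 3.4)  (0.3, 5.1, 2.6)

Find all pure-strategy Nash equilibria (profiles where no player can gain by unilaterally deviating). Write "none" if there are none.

Mark each player's best response to every combination of opponents' strategies; a profile where every player is best-responding is a pure Nash equilibrium.
VendorX against (Std-A, Std-D): payoffs 3.8, 0.1, 3.7 → best response Std-A.
VendorX against (Std-A, Std-E): payoffs 5.1, 2.9, 2.1 → best response Std-A.
VendorX against (Std-B, Std-D): payoffs 0.7, 1.5, 0 → best response Std-B.
VendorX against (Std-B, Std-E): payoffs 2.1, 5.7, 0.3 → best response Std-B.
VendorY against (Std-A, Std-D): payoffs 3.6, 0.3 → best response Std-A.
VendorY against (Std-A, Std-E): payoffs 3.8, 4.1 → best response Std-B.
VendorY against (Std-B, Std-D): payoffs 2.7, 2 → best response Std-A.
VendorY against (Std-B, Std-E): payoffs 5.7, 5.6 → best response Std-A.
VendorY against (Std-C, Std-D): payoffs 3.9, 2.6 → best response Std-A.
VendorY against (Std-C, Std-E): payoffs 0.7, 5.1 → best response Std-B.
VendorZ against (Std-A, Std-A): payoffs 1, 0.3 → best response Std-D.
VendorZ against (Std-A, Std-B): payoffs 1.5, 2.6 → best response Std-E.
VendorZ against (Std-B, Std-A): payoffs 0.1, 0.4 → best response Std-E.
VendorZ against (Std-B, Std-B): payoffs 4.2, 5.3 → best response Std-E.
VendorZ against (Std-C, Std-A): payoffs 5.9, 3.4 → best response Std-D.
VendorZ against (Std-C, Std-B): payoffs 2.9, 2.6 → best response Std-D.
Mutual best responses: (Std-A, Std-A, Std-D).

(Std-A, Std-A, Std-D)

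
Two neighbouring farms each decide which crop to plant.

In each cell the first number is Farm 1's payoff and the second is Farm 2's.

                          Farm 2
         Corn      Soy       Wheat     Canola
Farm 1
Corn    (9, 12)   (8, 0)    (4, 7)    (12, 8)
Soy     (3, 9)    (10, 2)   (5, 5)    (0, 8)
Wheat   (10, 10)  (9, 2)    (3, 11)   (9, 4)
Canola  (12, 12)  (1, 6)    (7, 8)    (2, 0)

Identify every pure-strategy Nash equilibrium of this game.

For each player, find the best response to each opponent profile; mutual best responses are the pure NE.
Farm 1 against Corn: payoffs 9, 3, 10, 12 → best response Canola.
Farm 1 against Soy: payoffs 8, 10, 9, 1 → best response Soy.
Farm 1 against Wheat: payoffs 4, 5, 3, 7 → best response Canola.
Farm 1 against Canola: payoffs 12, 0, 9, 2 → best response Corn.
Farm 2 against Corn: payoffs 12, 0, 7, 8 → best response Corn.
Farm 2 against Soy: payoffs 9, 2, 5, 8 → best response Corn.
Farm 2 against Wheat: payoffs 10, 2, 11, 4 → best response Wheat.
Farm 2 against Canola: payoffs 12, 6, 8, 0 → best response Corn.
Mutual best responses: (Canola, Corn).

Pure NE: (Canola, Corn)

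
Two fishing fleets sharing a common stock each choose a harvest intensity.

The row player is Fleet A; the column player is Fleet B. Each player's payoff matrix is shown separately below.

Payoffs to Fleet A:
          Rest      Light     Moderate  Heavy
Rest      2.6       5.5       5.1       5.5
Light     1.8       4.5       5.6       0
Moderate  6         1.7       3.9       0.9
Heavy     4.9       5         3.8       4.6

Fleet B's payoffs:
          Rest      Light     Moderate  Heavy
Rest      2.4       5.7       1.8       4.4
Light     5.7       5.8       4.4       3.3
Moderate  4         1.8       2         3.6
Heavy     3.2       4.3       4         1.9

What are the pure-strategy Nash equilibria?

(Rest, Light) and (Moderate, Rest)

(Rest, Rest): Fleet A can switch to Moderate (2.6 → 6). Not NE.
(Rest, Light): Fleet A gets 5.5, best alternative 5; Fleet B gets 5.7, best alternative 4.4. No profitable deviation — NE.
(Rest, Moderate): Fleet A can switch to Light (5.1 → 5.6). Not NE.
(Rest, Heavy): Fleet B can switch to Light (4.4 → 5.7). Not NE.
(Light, Rest): Fleet A can switch to Rest (1.8 → 2.6). Not NE.
(Light, Light): Fleet A can switch to Rest (4.5 → 5.5). Not NE.
(Light, Moderate): Fleet B can switch to Rest (4.4 → 5.7). Not NE.
(Light, Heavy): Fleet A can switch to Rest (0 → 5.5). Not NE.
(Moderate, Rest): Fleet A gets 6, best alternative 4.9; Fleet B gets 4, best alternative 3.6. No profitable deviation — NE.
(Moderate, Light): Fleet A can switch to Rest (1.7 → 5.5). Not NE.
(Moderate, Moderate): Fleet A can switch to Rest (3.9 → 5.1). Not NE.
(Moderate, Heavy): Fleet A can switch to Rest (0.9 → 5.5). Not NE.
(Heavy, Rest): Fleet A can switch to Moderate (4.9 → 6). Not NE.
(Heavy, Light): Fleet A can switch to Rest (5 → 5.5). Not NE.
(The remaining 2 profiles each have a profitable deviation by the same check.)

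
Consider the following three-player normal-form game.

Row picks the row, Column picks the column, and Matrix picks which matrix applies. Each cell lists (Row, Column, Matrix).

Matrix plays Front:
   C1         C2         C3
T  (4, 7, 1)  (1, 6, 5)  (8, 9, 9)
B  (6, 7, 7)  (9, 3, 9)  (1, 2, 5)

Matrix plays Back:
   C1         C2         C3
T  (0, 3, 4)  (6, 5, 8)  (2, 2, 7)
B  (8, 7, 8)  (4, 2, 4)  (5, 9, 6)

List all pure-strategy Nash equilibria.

Pure-strategy Nash equilibria: (T, C2, Back) and (T, C3, Front) and (B, C3, Back)

Check each profile: it is a Nash equilibrium iff no player can strictly gain by switching unilaterally.
(T, C1, Front): Row can switch to B (4 → 6). Not NE.
(T, C1, Back): Row can switch to B (0 → 8). Not NE.
(T, C2, Front): Row can switch to B (1 → 9). Not NE.
(T, C2, Back): Row gets 6, best alternative 4; Column gets 5, best alternative 3; Matrix gets 8, best alternative 5. No profitable deviation — NE.
(T, C3, Front): Row gets 8, best alternative 1; Column gets 9, best alternative 7; Matrix gets 9, best alternative 7. No profitable deviation — NE.
(T, C3, Back): Row can switch to B (2 → 5). Not NE.
(B, C1, Front): Matrix can switch to Back (7 → 8). Not NE.
(B, C1, Back): Column can switch to C3 (7 → 9). Not NE.
(B, C3, Back): Row gets 5, best alternative 2; Column gets 9, best alternative 7; Matrix gets 6, best alternative 5. No profitable deviation — NE.
(The remaining 3 profiles each have a profitable deviation by the same check.)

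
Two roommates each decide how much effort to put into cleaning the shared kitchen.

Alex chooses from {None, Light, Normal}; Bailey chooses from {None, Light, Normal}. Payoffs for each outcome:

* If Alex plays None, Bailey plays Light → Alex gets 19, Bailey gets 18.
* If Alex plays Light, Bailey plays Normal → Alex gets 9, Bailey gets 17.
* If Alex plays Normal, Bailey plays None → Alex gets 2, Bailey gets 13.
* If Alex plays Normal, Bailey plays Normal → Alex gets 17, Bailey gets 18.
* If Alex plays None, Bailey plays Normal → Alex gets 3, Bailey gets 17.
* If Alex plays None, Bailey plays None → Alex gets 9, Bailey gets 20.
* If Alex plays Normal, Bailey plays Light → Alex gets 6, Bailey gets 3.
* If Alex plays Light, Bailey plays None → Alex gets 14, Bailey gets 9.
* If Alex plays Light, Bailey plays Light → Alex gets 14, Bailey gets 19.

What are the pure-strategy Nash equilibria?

(Normal, Normal)

Alex against None: payoffs 9, 14, 2 → best response Light.
Alex against Light: payoffs 19, 14, 6 → best response None.
Alex against Normal: payoffs 3, 9, 17 → best response Normal.
Bailey against None: payoffs 20, 18, 17 → best response None.
Bailey against Light: payoffs 9, 19, 17 → best response Light.
Bailey against Normal: payoffs 13, 3, 18 → best response Normal.
Mutual best responses: (Normal, Normal).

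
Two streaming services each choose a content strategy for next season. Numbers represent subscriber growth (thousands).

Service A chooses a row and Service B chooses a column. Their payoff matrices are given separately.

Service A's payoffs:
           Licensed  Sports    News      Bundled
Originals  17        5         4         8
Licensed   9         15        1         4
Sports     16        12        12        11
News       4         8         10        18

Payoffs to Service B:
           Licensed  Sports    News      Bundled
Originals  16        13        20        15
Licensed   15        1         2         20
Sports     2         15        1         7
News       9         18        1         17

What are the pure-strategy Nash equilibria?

There is no pure-strategy Nash equilibrium.

Service A against Licensed: payoffs 17, 9, 16, 4 → best response Originals.
Service A against Sports: payoffs 5, 15, 12, 8 → best response Licensed.
Service A against News: payoffs 4, 1, 12, 10 → best response Sports.
Service A against Bundled: payoffs 8, 4, 11, 18 → best response News.
Service B against Originals: payoffs 16, 13, 20, 15 → best response News.
Service B against Licensed: payoffs 15, 1, 2, 20 → best response Bundled.
Service B against Sports: payoffs 2, 15, 1, 7 → best response Sports.
Service B against News: payoffs 9, 18, 1, 17 → best response Sports.
No profile is a mutual best response for all players.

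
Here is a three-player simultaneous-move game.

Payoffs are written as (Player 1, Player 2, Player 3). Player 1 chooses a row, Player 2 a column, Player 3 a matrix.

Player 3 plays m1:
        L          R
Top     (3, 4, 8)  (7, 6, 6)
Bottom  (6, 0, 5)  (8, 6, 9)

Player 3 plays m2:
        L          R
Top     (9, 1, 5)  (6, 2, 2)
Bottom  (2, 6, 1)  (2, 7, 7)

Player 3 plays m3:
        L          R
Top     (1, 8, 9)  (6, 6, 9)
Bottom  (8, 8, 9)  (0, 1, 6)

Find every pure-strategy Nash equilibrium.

(Bottom, L, m3); (Bottom, R, m1)

Player 1 against (L, m1): payoffs 3, 6 → best response Bottom.
Player 1 against (L, m2): payoffs 9, 2 → best response Top.
Player 1 against (L, m3): payoffs 1, 8 → best response Bottom.
Player 1 against (R, m1): payoffs 7, 8 → best response Bottom.
Player 1 against (R, m2): payoffs 6, 2 → best response Top.
Player 1 against (R, m3): payoffs 6, 0 → best response Top.
Player 2 against (Top, m1): payoffs 4, 6 → best response R.
Player 2 against (Top, m2): payoffs 1, 2 → best response R.
Player 2 against (Top, m3): payoffs 8, 6 → best response L.
Player 2 against (Bottom, m1): payoffs 0, 6 → best response R.
Player 2 against (Bottom, m2): payoffs 6, 7 → best response R.
Player 2 against (Bottom, m3): payoffs 8, 1 → best response L.
Player 3 against (Top, L): payoffs 8, 5, 9 → best response m3.
Player 3 against (Top, R): payoffs 6, 2, 9 → best response m3.
Player 3 against (Bottom, L): payoffs 5, 1, 9 → best response m3.
Player 3 against (Bottom, R): payoffs 9, 7, 6 → best response m1.
Mutual best responses: (Bottom, L, m3); (Bottom, R, m1).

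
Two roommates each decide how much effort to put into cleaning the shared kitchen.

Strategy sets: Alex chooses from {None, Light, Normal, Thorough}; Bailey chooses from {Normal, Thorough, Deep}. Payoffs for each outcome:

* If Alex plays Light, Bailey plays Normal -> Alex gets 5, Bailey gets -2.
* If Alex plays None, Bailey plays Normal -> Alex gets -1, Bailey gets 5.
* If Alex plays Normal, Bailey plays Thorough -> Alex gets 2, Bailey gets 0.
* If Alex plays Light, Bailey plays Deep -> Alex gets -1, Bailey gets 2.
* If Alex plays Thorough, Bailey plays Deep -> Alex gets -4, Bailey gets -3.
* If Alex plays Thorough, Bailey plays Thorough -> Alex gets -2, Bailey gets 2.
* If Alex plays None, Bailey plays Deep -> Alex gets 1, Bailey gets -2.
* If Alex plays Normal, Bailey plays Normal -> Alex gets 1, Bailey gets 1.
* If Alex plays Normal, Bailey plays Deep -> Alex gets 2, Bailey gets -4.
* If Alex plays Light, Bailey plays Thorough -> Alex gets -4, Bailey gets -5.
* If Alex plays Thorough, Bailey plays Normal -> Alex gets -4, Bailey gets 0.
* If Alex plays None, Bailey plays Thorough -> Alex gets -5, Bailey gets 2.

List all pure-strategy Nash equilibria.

none

Mark each player's best response to every combination of opponents' strategies; a profile where every player is best-responding is a pure Nash equilibrium.
Alex against Normal: payoffs -1, 5, 1, -4 → best response Light.
Alex against Thorough: payoffs -5, -4, 2, -2 → best response Normal.
Alex against Deep: payoffs 1, -1, 2, -4 → best response Normal.
Bailey against None: payoffs 5, 2, -2 → best response Normal.
Bailey against Light: payoffs -2, -5, 2 → best response Deep.
Bailey against Normal: payoffs 1, 0, -4 → best response Normal.
Bailey against Thorough: payoffs 0, 2, -3 → best response Thorough.
No profile is a mutual best response for all players.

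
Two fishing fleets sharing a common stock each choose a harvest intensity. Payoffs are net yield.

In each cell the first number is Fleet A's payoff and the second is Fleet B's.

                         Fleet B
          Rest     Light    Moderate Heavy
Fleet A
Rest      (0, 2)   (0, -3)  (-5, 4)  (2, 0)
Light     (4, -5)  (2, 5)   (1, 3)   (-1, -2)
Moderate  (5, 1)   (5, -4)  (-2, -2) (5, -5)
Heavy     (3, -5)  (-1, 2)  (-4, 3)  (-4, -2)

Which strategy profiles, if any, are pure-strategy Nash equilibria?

The unique pure-strategy Nash equilibrium is (Moderate, Rest).

Fleet A against Rest: payoffs 0, 4, 5, 3 → best response Moderate.
Fleet A against Light: payoffs 0, 2, 5, -1 → best response Moderate.
Fleet A against Moderate: payoffs -5, 1, -2, -4 → best response Light.
Fleet A against Heavy: payoffs 2, -1, 5, -4 → best response Moderate.
Fleet B against Rest: payoffs 2, -3, 4, 0 → best response Moderate.
Fleet B against Light: payoffs -5, 5, 3, -2 → best response Light.
Fleet B against Moderate: payoffs 1, -4, -2, -5 → best response Rest.
Fleet B against Heavy: payoffs -5, 2, 3, -2 → best response Moderate.
Mutual best responses: (Moderate, Rest).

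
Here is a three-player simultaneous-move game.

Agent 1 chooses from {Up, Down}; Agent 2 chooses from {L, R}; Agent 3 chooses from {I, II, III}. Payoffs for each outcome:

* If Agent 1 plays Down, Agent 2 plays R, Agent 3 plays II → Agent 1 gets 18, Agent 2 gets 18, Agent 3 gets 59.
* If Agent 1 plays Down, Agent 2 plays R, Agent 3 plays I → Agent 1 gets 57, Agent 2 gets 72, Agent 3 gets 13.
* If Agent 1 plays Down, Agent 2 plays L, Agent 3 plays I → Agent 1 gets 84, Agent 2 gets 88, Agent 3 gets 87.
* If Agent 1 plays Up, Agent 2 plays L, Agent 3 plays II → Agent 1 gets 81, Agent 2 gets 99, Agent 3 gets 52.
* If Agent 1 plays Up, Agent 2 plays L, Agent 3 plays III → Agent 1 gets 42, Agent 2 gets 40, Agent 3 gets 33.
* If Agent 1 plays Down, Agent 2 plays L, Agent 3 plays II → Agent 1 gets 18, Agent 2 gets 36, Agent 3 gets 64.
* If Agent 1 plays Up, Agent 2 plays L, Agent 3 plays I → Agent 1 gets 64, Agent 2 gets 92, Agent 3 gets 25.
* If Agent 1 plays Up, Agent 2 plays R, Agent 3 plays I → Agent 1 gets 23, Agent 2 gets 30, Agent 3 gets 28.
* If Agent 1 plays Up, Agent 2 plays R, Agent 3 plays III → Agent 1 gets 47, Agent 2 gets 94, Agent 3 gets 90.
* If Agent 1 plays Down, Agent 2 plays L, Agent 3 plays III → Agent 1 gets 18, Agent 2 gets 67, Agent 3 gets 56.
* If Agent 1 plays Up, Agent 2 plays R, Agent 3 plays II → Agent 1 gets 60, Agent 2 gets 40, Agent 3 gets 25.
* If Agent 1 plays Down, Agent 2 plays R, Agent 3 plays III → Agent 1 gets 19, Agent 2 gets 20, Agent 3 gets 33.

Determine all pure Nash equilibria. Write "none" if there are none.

The pure Nash equilibria are (Up, L, II), (Up, R, III), (Down, L, I).

Agent 1 against (L, I): payoffs 64, 84 → best response Down.
Agent 1 against (L, II): payoffs 81, 18 → best response Up.
Agent 1 against (L, III): payoffs 42, 18 → best response Up.
Agent 1 against (R, I): payoffs 23, 57 → best response Down.
Agent 1 against (R, II): payoffs 60, 18 → best response Up.
Agent 1 against (R, III): payoffs 47, 19 → best response Up.
Agent 2 against (Up, I): payoffs 92, 30 → best response L.
Agent 2 against (Up, II): payoffs 99, 40 → best response L.
Agent 2 against (Up, III): payoffs 40, 94 → best response R.
Agent 2 against (Down, I): payoffs 88, 72 → best response L.
Agent 2 against (Down, II): payoffs 36, 18 → best response L.
Agent 2 against (Down, III): payoffs 67, 20 → best response L.
Agent 3 against (Up, L): payoffs 25, 52, 33 → best response II.
Agent 3 against (Up, R): payoffs 28, 25, 90 → best response III.
Agent 3 against (Down, L): payoffs 87, 64, 56 → best response I.
Agent 3 against (Down, R): payoffs 13, 59, 33 → best response II.
Mutual best responses: (Up, L, II); (Up, R, III); (Down, L, I).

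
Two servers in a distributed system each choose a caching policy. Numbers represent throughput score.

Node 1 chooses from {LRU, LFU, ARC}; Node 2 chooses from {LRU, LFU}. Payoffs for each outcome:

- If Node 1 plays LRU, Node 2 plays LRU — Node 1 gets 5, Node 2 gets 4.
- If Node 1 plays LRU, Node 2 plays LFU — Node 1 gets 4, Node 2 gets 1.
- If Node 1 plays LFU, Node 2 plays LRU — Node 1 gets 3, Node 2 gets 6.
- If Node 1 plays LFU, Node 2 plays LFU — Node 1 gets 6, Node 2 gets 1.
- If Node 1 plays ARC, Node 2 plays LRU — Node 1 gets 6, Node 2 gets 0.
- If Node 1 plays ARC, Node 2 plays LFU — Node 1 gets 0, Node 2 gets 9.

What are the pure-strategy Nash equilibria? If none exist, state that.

(LRU, LRU): Node 1 can switch to ARC (5 → 6). Not NE.
(LRU, LFU): Node 1 can switch to LFU (4 → 6). Not NE.
(LFU, LRU): Node 1 can switch to LRU (3 → 5). Not NE.
(LFU, LFU): Node 2 can switch to LRU (1 → 6). Not NE.
(ARC, LRU): Node 2 can switch to LFU (0 → 9). Not NE.
(ARC, LFU): Node 1 can switch to LRU (0 → 4). Not NE.

none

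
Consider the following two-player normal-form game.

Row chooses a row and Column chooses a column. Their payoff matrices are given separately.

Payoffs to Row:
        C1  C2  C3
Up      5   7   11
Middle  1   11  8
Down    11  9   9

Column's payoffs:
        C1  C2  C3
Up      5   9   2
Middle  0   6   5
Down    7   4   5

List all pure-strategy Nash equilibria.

Row against C1: payoffs 5, 1, 11 → best response Down.
Row against C2: payoffs 7, 11, 9 → best response Middle.
Row against C3: payoffs 11, 8, 9 → best response Up.
Column against Up: payoffs 5, 9, 2 → best response C2.
Column against Middle: payoffs 0, 6, 5 → best response C2.
Column against Down: payoffs 7, 4, 5 → best response C1.
Mutual best responses: (Middle, C2); (Down, C1).

The pure Nash equilibria are (Middle, C2); (Down, C1).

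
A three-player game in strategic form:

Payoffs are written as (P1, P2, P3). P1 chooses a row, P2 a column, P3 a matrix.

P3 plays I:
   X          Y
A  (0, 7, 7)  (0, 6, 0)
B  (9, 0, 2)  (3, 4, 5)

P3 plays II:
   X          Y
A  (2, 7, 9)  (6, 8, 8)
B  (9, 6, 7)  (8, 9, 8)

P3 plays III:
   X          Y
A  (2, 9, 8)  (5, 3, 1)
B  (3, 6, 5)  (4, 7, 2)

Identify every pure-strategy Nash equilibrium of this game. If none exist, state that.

The unique pure-strategy Nash equilibrium is (B, Y, II).

(A, X, I): P1 can switch to B (0 → 9). Not NE.
(A, X, II): P1 can switch to B (2 → 9). Not NE.
(A, X, III): P1 can switch to B (2 → 3). Not NE.
(A, Y, I): P1 can switch to B (0 → 3). Not NE.
(A, Y, II): P1 can switch to B (6 → 8). Not NE.
(A, Y, III): P2 can switch to X (3 → 9). Not NE.
(B, X, I): P2 can switch to Y (0 → 4). Not NE.
(B, X, II): P2 can switch to Y (6 → 9). Not NE.
(B, Y, II): P1 gets 8, best alternative 6; P2 gets 9, best alternative 6; P3 gets 8, best alternative 5. No profitable deviation — NE.
(The remaining 3 profiles each have a profitable deviation by the same check.)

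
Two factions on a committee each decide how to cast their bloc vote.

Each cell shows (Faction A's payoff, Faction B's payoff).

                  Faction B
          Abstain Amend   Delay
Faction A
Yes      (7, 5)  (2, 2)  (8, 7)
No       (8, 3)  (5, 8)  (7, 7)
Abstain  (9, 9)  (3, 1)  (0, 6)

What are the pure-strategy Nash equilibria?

The pure Nash equilibria are (Yes, Delay); (No, Amend); (Abstain, Abstain).

Faction A against Abstain: payoffs 7, 8, 9 → best response Abstain.
Faction A against Amend: payoffs 2, 5, 3 → best response No.
Faction A against Delay: payoffs 8, 7, 0 → best response Yes.
Faction B against Yes: payoffs 5, 2, 7 → best response Delay.
Faction B against No: payoffs 3, 8, 7 → best response Amend.
Faction B against Abstain: payoffs 9, 1, 6 → best response Abstain.
Mutual best responses: (Yes, Delay); (No, Amend); (Abstain, Abstain).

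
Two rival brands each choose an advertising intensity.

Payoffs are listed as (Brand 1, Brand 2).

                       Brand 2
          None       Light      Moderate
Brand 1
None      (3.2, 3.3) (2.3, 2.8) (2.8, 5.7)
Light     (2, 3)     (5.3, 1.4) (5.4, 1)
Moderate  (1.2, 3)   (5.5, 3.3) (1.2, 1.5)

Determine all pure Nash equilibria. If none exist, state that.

Brand 1 against None: payoffs 3.2, 2, 1.2 → best response None.
Brand 1 against Light: payoffs 2.3, 5.3, 5.5 → best response Moderate.
Brand 1 against Moderate: payoffs 2.8, 5.4, 1.2 → best response Light.
Brand 2 against None: payoffs 3.3, 2.8, 5.7 → best response Moderate.
Brand 2 against Light: payoffs 3, 1.4, 1 → best response None.
Brand 2 against Moderate: payoffs 3, 3.3, 1.5 → best response Light.
Mutual best responses: (Moderate, Light).

Pure NE: (Moderate, Light)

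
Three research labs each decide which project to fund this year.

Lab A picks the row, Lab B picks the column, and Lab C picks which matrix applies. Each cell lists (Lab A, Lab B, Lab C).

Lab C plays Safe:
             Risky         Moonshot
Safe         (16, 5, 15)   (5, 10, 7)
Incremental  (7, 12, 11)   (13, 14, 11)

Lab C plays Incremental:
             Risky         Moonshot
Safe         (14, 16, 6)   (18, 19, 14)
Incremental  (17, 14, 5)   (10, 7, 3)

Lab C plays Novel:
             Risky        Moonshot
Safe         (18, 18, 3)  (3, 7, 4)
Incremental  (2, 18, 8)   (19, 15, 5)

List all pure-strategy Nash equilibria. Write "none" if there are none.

Mark each player's best response to every combination of opponents' strategies; a profile where every player is best-responding is a pure Nash equilibrium.
Lab A against (Risky, Safe): payoffs 16, 7 → best response Safe.
Lab A against (Risky, Incremental): payoffs 14, 17 → best response Incremental.
Lab A against (Risky, Novel): payoffs 18, 2 → best response Safe.
Lab A against (Moonshot, Safe): payoffs 5, 13 → best response Incremental.
Lab A against (Moonshot, Incremental): payoffs 18, 10 → best response Safe.
Lab A against (Moonshot, Novel): payoffs 3, 19 → best response Incremental.
Lab B against (Safe, Safe): payoffs 5, 10 → best response Moonshot.
Lab B against (Safe, Incremental): payoffs 16, 19 → best response Moonshot.
Lab B against (Safe, Novel): payoffs 18, 7 → best response Risky.
Lab B against (Incremental, Safe): payoffs 12, 14 → best response Moonshot.
Lab B against (Incremental, Incremental): payoffs 14, 7 → best response Risky.
Lab B against (Incremental, Novel): payoffs 18, 15 → best response Risky.
Lab C against (Safe, Risky): payoffs 15, 6, 3 → best response Safe.
Lab C against (Safe, Moonshot): payoffs 7, 14, 4 → best response Incremental.
Lab C against (Incremental, Risky): payoffs 11, 5, 8 → best response Safe.
Lab C against (Incremental, Moonshot): payoffs 11, 3, 5 → best response Safe.
Mutual best responses: (Safe, Moonshot, Incremental); (Incremental, Moonshot, Safe).

The pure Nash equilibria are (Safe, Moonshot, Incremental) and (Incremental, Moonshot, Safe).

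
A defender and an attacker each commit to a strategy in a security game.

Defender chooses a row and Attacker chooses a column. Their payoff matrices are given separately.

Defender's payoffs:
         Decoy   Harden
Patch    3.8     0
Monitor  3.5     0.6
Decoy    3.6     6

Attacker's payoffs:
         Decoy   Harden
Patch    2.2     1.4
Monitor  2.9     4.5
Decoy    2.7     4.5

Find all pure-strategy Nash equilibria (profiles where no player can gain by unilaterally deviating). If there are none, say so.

For each player, find the best response to each opponent profile; mutual best responses are the pure NE.
Defender against Decoy: payoffs 3.8, 3.5, 3.6 → best response Patch.
Defender against Harden: payoffs 0, 0.6, 6 → best response Decoy.
Attacker against Patch: payoffs 2.2, 1.4 → best response Decoy.
Attacker against Monitor: payoffs 2.9, 4.5 → best response Harden.
Attacker against Decoy: payoffs 2.7, 4.5 → best response Harden.
Mutual best responses: (Patch, Decoy); (Decoy, Harden).

(Patch, Decoy), (Decoy, Harden)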